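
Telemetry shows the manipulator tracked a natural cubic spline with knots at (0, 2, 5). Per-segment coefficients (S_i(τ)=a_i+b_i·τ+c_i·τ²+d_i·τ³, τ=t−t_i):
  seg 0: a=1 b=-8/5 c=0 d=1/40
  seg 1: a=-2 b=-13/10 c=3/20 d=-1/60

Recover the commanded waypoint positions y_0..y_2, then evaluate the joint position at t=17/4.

y_0=1 y_1=-2 y_2=-5
S(17/4) = -1115/256

y_0 = S_0(0) = a_0 = 1
y_1 = S_1(0) = a_1 = -2
y_2 = S_1(3) = -5
t_q=17/4 is in segment 1 (τ=9/4); S_1(τ)=-1115/256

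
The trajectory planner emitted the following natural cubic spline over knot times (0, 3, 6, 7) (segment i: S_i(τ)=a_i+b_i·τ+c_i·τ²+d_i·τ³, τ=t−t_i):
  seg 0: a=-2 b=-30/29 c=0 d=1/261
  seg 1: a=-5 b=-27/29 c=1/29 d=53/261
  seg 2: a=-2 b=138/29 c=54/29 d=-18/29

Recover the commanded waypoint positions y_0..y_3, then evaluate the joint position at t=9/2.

y_0=-2 y_1=-5 y_2=-2 y_3=4
S(9/2) = -1307/232

y_0 = S_0(0) = a_0 = -2
y_1 = S_1(0) = a_1 = -5
y_2 = S_2(0) = a_2 = -2
y_3 = S_2(1) = 4
t_q=9/2 is in segment 1 (τ=3/2); S_1(τ)=-1307/232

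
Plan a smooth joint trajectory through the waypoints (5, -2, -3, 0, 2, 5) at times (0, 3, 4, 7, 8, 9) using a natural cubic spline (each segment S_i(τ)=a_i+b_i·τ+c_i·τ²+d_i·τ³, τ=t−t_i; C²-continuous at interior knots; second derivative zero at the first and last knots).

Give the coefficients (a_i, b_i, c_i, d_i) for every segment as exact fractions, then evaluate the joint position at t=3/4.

  seg 0: a=5 b=-4574/1665 c=0 d=689/14985
  seg 1: a=-2 b=-2507/1665 c=689/1665 d=17/185
  seg 2: a=-3 b=-134/333 c=1148/1665 d=-1109/14985
  seg 3: a=0 b=2891/1665 c=13/555 d=80/333
  seg 4: a=2 b=4169/1665 c=413/555 d=-413/1665
S(3/4) = 7007/2368

Δ: Δ0=-7/3, Δ1=-1, Δ2=1, Δ3=2, Δ4=3
row 1: diag=8, rhs=8; c'=1/8, d'=1
row 2: denom=8−1·1/8=63/8; d'=(12−1·1)/(63/8)=88/63
row 3: denom=8−3·8/21=48/7; d'=(6−3·88/63)/(48/7)=19/72
row 4: denom=4−1·7/48=185/48; d'=(6−1·19/72)/(185/48)=826/555
back: M4=826/555
back: M3=19/72−7/48·826/555=26/555
back: M2=88/63−8/21·26/555=2296/1665
back: M1=1−1/8·2296/1665=1378/1665
M: M0=0, M1=1378/1665, M2=2296/1665, M3=26/555, M4=826/555, M5=0
seg 0: a=5, c=M0/2=0, d=(M1−M0)/(6·3)=689/14985, b=Δ0−h0·(2M0+M1)/6=-4574/1665
seg 1: a=-2, c=M1/2=689/1665, d=(M2−M1)/(6·1)=17/185, b=Δ1−h1·(2M1+M2)/6=-2507/1665
seg 2: a=-3, c=M2/2=1148/1665, d=(M3−M2)/(6·3)=-1109/14985, b=Δ2−h2·(2M2+M3)/6=-134/333
seg 3: a=0, c=M3/2=13/555, d=(M4−M3)/(6·1)=80/333, b=Δ3−h3·(2M3+M4)/6=2891/1665
seg 4: a=2, c=M4/2=413/555, d=(M5−M4)/(6·1)=-413/1665, b=Δ4−h4·(2M4+M5)/6=4169/1665
t_q=3/4 → seg 0, τ=3/4; S=5+-4574/1665·τ+0·τ²+689/14985·τ³=7007/2368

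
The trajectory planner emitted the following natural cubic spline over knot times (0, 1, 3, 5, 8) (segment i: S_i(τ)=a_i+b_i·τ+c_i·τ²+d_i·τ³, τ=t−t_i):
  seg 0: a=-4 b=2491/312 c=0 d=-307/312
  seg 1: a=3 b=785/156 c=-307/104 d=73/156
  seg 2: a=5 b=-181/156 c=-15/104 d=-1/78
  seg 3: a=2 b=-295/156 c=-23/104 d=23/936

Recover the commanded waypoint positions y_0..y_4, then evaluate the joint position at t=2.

y_0=-4 y_1=3 y_2=5 y_3=2 y_4=-5
S(2) = 577/104

y_0 = S_0(0) = a_0 = -4
y_1 = S_1(0) = a_1 = 3
y_2 = S_2(0) = a_2 = 5
y_3 = S_3(0) = a_3 = 2
y_4 = S_3(3) = -5
t_q=2 is in segment 1 (τ=1); S_1(τ)=577/104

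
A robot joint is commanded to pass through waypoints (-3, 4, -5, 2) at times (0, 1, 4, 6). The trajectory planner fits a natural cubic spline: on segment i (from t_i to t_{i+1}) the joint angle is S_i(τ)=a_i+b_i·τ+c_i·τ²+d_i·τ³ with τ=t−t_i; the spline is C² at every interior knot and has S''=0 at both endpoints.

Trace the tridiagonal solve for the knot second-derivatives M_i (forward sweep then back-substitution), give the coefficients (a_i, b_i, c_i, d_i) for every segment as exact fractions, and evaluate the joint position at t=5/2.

  seg 0: a=-3 b=1233/142 c=0 d=-239/142
  seg 1: a=4 b=258/71 c=-717/142 d=403/426
  seg 2: a=-5 b=-159/142 c=246/71 d=-41/71
S(5/2) = 1457/1136

Δ: Δ0=7, Δ1=-3, Δ2=7/2
row 1: diag=8, rhs=-60; c'=3/8, d'=-15/2
row 2: denom=10−3·3/8=71/8; d'=(39−3·-15/2)/(71/8)=492/71
back: M2=492/71
back: M1=-15/2−3/8·492/71=-717/71
M: M0=0, M1=-717/71, M2=492/71, M3=0
seg 0: a=-3, c=M0/2=0, d=(M1−M0)/(6·1)=-239/142, b=Δ0−h0·(2M0+M1)/6=1233/142
seg 1: a=4, c=M1/2=-717/142, d=(M2−M1)/(6·3)=403/426, b=Δ1−h1·(2M1+M2)/6=258/71
seg 2: a=-5, c=M2/2=246/71, d=(M3−M2)/(6·2)=-41/71, b=Δ2−h2·(2M2+M3)/6=-159/142
t_q=5/2 → seg 1, τ=3/2; S=4+258/71·τ+-717/142·τ²+403/426·τ³=1457/1136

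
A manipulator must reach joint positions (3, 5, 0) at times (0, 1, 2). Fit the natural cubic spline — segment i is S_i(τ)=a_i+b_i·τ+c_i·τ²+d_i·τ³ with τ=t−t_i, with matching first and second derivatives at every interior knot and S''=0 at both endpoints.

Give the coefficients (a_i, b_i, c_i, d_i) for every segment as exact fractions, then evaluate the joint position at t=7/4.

Δ: Δ0=2, Δ1=-5
row 1: diag=4, rhs=-42; c'=1/4, d'=-21/2
back: M1=-21/2
M: M0=0, M1=-21/2, M2=0
seg 0: a=3, c=M0/2=0, d=(M1−M0)/(6·1)=-7/4, b=Δ0−h0·(2M0+M1)/6=15/4
seg 1: a=5, c=M1/2=-21/4, d=(M2−M1)/(6·1)=7/4, b=Δ1−h1·(2M1+M2)/6=-3/2
t_q=7/4 → seg 1, τ=3/4; S=5+-3/2·τ+-21/4·τ²+7/4·τ³=425/256

  seg 0: a=3 b=15/4 c=0 d=-7/4
  seg 1: a=5 b=-3/2 c=-21/4 d=7/4
S(7/4) = 425/256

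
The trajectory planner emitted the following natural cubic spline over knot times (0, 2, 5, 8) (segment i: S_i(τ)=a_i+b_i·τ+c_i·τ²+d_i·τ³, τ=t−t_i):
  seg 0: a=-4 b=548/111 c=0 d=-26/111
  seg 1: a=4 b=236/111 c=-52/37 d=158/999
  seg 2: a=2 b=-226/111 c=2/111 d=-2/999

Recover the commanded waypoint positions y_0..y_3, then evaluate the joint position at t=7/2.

y_0 = S_0(0) = a_0 = -4
y_1 = S_1(0) = a_1 = 4
y_2 = S_2(0) = a_2 = 2
y_3 = S_2(3) = -4
t_q=7/2 is in segment 1 (τ=3/2); S_1(τ)=675/148

y_0=-4 y_1=4 y_2=2 y_3=-4
S(7/2) = 675/148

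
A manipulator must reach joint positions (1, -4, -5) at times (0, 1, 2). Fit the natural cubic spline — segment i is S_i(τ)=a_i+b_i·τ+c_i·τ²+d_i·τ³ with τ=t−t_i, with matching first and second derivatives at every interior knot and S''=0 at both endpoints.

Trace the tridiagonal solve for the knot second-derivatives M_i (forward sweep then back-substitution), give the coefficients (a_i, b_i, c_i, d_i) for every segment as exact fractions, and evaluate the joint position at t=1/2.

Δ: Δ0=-5, Δ1=-1
row 1: diag=4, rhs=24; c'=1/4, d'=6
back: M1=6
M: M0=0, M1=6, M2=0
seg 0: a=1, c=M0/2=0, d=(M1−M0)/(6·1)=1, b=Δ0−h0·(2M0+M1)/6=-6
seg 1: a=-4, c=M1/2=3, d=(M2−M1)/(6·1)=-1, b=Δ1−h1·(2M1+M2)/6=-3
t_q=1/2 → seg 0, τ=1/2; S=1+-6·τ+0·τ²+1·τ³=-15/8

  seg 0: a=1 b=-6 c=0 d=1
  seg 1: a=-4 b=-3 c=3 d=-1
S(1/2) = -15/8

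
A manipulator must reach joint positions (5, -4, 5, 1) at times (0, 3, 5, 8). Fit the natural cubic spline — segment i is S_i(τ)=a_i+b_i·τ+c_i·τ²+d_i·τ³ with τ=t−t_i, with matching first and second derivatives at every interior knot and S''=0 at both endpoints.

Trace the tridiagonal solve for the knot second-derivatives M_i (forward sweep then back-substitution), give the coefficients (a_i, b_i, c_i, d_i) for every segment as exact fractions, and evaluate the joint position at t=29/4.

  seg 0: a=5 b=-137/24 c=0 d=65/216
  seg 1: a=-4 b=29/12 c=65/24 d=-5/6
  seg 2: a=5 b=13/4 c=-55/24 d=55/216
S(29/4) = 1849/512

Δ: Δ0=-3, Δ1=9/2, Δ2=-4/3
row 1: diag=10, rhs=45; c'=1/5, d'=9/2
row 2: denom=10−2·1/5=48/5; d'=(-35−2·9/2)/(48/5)=-55/12
back: M2=-55/12
back: M1=9/2−1/5·-55/12=65/12
M: M0=0, M1=65/12, M2=-55/12, M3=0
seg 0: a=5, c=M0/2=0, d=(M1−M0)/(6·3)=65/216, b=Δ0−h0·(2M0+M1)/6=-137/24
seg 1: a=-4, c=M1/2=65/24, d=(M2−M1)/(6·2)=-5/6, b=Δ1−h1·(2M1+M2)/6=29/12
seg 2: a=5, c=M2/2=-55/24, d=(M3−M2)/(6·3)=55/216, b=Δ2−h2·(2M2+M3)/6=13/4
t_q=29/4 → seg 2, τ=9/4; S=5+13/4·τ+-55/24·τ²+55/216·τ³=1849/512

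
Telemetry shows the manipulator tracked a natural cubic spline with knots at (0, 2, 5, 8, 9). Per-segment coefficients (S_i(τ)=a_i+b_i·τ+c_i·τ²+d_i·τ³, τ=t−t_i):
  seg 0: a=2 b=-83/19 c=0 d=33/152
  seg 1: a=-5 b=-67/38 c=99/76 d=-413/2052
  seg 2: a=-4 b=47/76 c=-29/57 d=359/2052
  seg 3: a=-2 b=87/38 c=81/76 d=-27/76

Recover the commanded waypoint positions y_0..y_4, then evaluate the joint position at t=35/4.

y_0 = S_0(0) = a_0 = 2
y_1 = S_1(0) = a_1 = -5
y_2 = S_2(0) = a_2 = -4
y_3 = S_3(0) = a_3 = -2
y_4 = S_3(1) = 1
t_q=35/4 is in segment 3 (τ=3/4); S_3(τ)=811/4864

y_0=2 y_1=-5 y_2=-4 y_3=-2 y_4=1
S(35/4) = 811/4864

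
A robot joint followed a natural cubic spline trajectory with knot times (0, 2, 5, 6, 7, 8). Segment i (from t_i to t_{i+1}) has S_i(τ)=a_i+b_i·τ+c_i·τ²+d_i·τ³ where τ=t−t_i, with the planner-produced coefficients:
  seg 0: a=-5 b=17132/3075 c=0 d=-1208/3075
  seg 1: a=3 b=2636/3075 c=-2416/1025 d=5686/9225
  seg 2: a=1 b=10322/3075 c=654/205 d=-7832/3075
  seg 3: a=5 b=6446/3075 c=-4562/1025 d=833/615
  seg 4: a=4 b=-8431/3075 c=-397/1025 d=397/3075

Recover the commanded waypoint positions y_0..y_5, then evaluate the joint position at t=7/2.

y_0=-5 y_1=3 y_2=1 y_3=5 y_4=4 y_5=1
S(7/2) = 4357/4100

y_0 = S_0(0) = a_0 = -5
y_1 = S_1(0) = a_1 = 3
y_2 = S_2(0) = a_2 = 1
y_3 = S_3(0) = a_3 = 5
y_4 = S_4(0) = a_4 = 4
y_5 = S_4(1) = 1
t_q=7/2 is in segment 1 (τ=3/2); S_1(τ)=4357/4100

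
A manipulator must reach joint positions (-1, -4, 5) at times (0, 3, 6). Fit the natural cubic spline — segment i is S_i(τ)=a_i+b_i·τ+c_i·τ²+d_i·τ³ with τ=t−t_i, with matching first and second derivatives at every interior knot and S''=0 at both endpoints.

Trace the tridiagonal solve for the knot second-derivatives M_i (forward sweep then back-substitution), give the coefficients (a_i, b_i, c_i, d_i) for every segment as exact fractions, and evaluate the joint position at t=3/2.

Δ: Δ0=-1, Δ1=3
row 1: diag=12, rhs=24; c'=1/4, d'=2
back: M1=2
M: M0=0, M1=2, M2=0
seg 0: a=-1, c=M0/2=0, d=(M1−M0)/(6·3)=1/9, b=Δ0−h0·(2M0+M1)/6=-2
seg 1: a=-4, c=M1/2=1, d=(M2−M1)/(6·3)=-1/9, b=Δ1−h1·(2M1+M2)/6=1
t_q=3/2 → seg 0, τ=3/2; S=-1+-2·τ+0·τ²+1/9·τ³=-29/8

  seg 0: a=-1 b=-2 c=0 d=1/9
  seg 1: a=-4 b=1 c=1 d=-1/9
S(3/2) = -29/8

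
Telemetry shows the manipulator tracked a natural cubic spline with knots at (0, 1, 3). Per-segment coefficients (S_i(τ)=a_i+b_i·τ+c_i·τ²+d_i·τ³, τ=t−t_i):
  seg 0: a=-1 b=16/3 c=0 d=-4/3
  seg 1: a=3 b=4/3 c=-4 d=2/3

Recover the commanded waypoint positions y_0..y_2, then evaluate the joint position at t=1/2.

y_0=-1 y_1=3 y_2=-5
S(1/2) = 3/2

y_0 = S_0(0) = a_0 = -1
y_1 = S_1(0) = a_1 = 3
y_2 = S_1(2) = -5
t_q=1/2 is in segment 0 (τ=1/2); S_0(τ)=3/2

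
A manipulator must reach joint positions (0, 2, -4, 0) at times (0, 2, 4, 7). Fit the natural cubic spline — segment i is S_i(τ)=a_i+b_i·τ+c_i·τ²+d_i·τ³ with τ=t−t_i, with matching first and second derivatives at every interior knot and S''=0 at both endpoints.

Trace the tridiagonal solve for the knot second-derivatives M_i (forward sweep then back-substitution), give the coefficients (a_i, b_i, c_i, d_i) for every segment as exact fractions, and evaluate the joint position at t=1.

Δ: Δ0=1, Δ1=-3, Δ2=4/3
row 1: diag=8, rhs=-24; c'=1/4, d'=-3
row 2: denom=10−2·1/4=19/2; d'=(26−2·-3)/(19/2)=64/19
back: M2=64/19
back: M1=-3−1/4·64/19=-73/19
M: M0=0, M1=-73/19, M2=64/19, M3=0
seg 0: a=0, c=M0/2=0, d=(M1−M0)/(6·2)=-73/228, b=Δ0−h0·(2M0+M1)/6=130/57
seg 1: a=2, c=M1/2=-73/38, d=(M2−M1)/(6·2)=137/228, b=Δ1−h1·(2M1+M2)/6=-89/57
seg 2: a=-4, c=M2/2=32/19, d=(M3−M2)/(6·3)=-32/171, b=Δ2−h2·(2M2+M3)/6=-116/57
t_q=1 → seg 0, τ=1; S=0+130/57·τ+0·τ²+-73/228·τ³=149/76

  seg 0: a=0 b=130/57 c=0 d=-73/228
  seg 1: a=2 b=-89/57 c=-73/38 d=137/228
  seg 2: a=-4 b=-116/57 c=32/19 d=-32/171
S(1) = 149/76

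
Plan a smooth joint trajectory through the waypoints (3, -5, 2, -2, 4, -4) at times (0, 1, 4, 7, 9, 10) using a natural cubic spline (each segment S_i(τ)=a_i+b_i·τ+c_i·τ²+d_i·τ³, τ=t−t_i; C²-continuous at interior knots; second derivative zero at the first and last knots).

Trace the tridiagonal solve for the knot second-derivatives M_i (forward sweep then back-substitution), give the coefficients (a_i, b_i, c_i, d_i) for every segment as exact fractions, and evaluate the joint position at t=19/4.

Δ: Δ0=-8, Δ1=7/3, Δ2=-4/3, Δ3=3, Δ4=-8
row 1: diag=8, rhs=62; c'=3/8, d'=31/4
row 2: denom=12−3·3/8=87/8; d'=(-22−3·31/4)/(87/8)=-362/87
row 3: denom=10−3·8/29=266/29; d'=(26−3·-362/87)/(266/29)=558/133
row 4: denom=6−2·29/133=740/133; d'=(-66−2·558/133)/(740/133)=-4947/370
back: M4=-4947/370
back: M3=558/133−29/133·-4947/370=2631/370
back: M2=-362/87−8/29·2631/370=-3398/555
back: M1=31/4−3/8·-3398/555=3717/370
M: M0=0, M1=3717/370, M2=-3398/555, M3=2631/370, M4=-4947/370, M5=0
seg 0: a=3, c=M0/2=0, d=(M1−M0)/(6·1)=1239/740, b=Δ0−h0·(2M0+M1)/6=-7159/740
seg 1: a=-5, c=M1/2=3717/740, d=(M2−M1)/(6·3)=-17947/19980, b=Δ1−h1·(2M1+M2)/6=-1721/370
seg 2: a=2, c=M2/2=-1699/555, d=(M3−M2)/(6·3)=397/540, b=Δ2−h2·(2M2+M3)/6=913/740
seg 3: a=-2, c=M3/2=2631/740, d=(M4−M3)/(6·2)=-1263/740, b=Δ3−h3·(2M3+M4)/6=201/74
seg 4: a=4, c=M4/2=-4947/740, d=(M5−M4)/(6·1)=1649/740, b=Δ4−h4·(2M4+M5)/6=-1311/370
t_q=19/4 → seg 2, τ=3/4; S=2+913/740·τ+-1699/555·τ²+397/540·τ³=71681/47360

  seg 0: a=3 b=-7159/740 c=0 d=1239/740
  seg 1: a=-5 b=-1721/370 c=3717/740 d=-17947/19980
  seg 2: a=2 b=913/740 c=-1699/555 d=397/540
  seg 3: a=-2 b=201/74 c=2631/740 d=-1263/740
  seg 4: a=4 b=-1311/370 c=-4947/740 d=1649/740
S(19/4) = 71681/47360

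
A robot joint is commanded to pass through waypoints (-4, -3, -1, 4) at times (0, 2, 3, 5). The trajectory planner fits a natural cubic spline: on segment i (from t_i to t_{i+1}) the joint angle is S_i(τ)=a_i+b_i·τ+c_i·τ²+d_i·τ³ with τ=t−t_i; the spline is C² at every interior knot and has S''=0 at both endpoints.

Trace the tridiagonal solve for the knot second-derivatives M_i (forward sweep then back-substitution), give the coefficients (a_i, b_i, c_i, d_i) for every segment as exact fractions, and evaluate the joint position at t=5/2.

  seg 0: a=-4 b=1/70 c=0 d=17/140
  seg 1: a=-3 b=103/70 c=51/70 d=-1/5
  seg 2: a=-1 b=163/70 c=9/70 d=-3/140
S(5/2) = -59/28

Δ: Δ0=1/2, Δ1=2, Δ2=5/2
row 1: diag=6, rhs=9; c'=1/6, d'=3/2
row 2: denom=6−1·1/6=35/6; d'=(3−1·3/2)/(35/6)=9/35
back: M2=9/35
back: M1=3/2−1/6·9/35=51/35
M: M0=0, M1=51/35, M2=9/35, M3=0
seg 0: a=-4, c=M0/2=0, d=(M1−M0)/(6·2)=17/140, b=Δ0−h0·(2M0+M1)/6=1/70
seg 1: a=-3, c=M1/2=51/70, d=(M2−M1)/(6·1)=-1/5, b=Δ1−h1·(2M1+M2)/6=103/70
seg 2: a=-1, c=M2/2=9/70, d=(M3−M2)/(6·2)=-3/140, b=Δ2−h2·(2M2+M3)/6=163/70
t_q=5/2 → seg 1, τ=1/2; S=-3+103/70·τ+51/70·τ²+-1/5·τ³=-59/28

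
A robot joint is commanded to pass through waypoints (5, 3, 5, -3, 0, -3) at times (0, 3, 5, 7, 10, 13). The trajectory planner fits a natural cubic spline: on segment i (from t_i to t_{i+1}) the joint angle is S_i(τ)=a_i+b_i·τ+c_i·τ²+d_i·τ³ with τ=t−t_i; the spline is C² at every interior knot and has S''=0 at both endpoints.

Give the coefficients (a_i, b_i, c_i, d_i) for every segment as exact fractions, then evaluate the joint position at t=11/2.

Δ: Δ0=-2/3, Δ1=1, Δ2=-4, Δ3=1, Δ4=-1
row 1: diag=10, rhs=10; c'=1/5, d'=1
row 2: denom=8−2·1/5=38/5; d'=(-30−2·1)/(38/5)=-80/19
row 3: denom=10−2·5/19=180/19; d'=(30−2·-80/19)/(180/19)=73/18
row 4: denom=12−3·19/60=221/20; d'=(-12−3·73/18)/(221/20)=-1450/663
back: M4=-1450/663
back: M3=73/18−19/60·-1450/663=3148/663
back: M2=-80/19−5/19·3148/663=-3620/663
back: M1=1−1/5·-3620/663=1387/663
M: M0=0, M1=1387/663, M2=-3620/663, M3=3148/663, M4=-1450/663, M5=0
seg 0: a=5, c=M0/2=0, d=(M1−M0)/(6·3)=1387/11934, b=Δ0−h0·(2M0+M1)/6=-757/442
seg 1: a=3, c=M1/2=1387/1326, d=(M2−M1)/(6·2)=-1669/2652, b=Δ1−h1·(2M1+M2)/6=315/221
seg 2: a=5, c=M2/2=-1810/663, d=(M3−M2)/(6·2)=188/221, b=Δ2−h2·(2M2+M3)/6=-1288/663
seg 3: a=-3, c=M3/2=1574/663, d=(M4−M3)/(6·3)=-2299/5967, b=Δ3−h3·(2M3+M4)/6=-1760/663
seg 4: a=0, c=M4/2=-725/663, d=(M5−M4)/(6·3)=725/5967, b=Δ4−h4·(2M4+M5)/6=787/663
t_q=11/2 → seg 2, τ=1/2; S=5+-1288/663·τ+-1810/663·τ²+188/221·τ³=763/221

  seg 0: a=5 b=-757/442 c=0 d=1387/11934
  seg 1: a=3 b=315/221 c=1387/1326 d=-1669/2652
  seg 2: a=5 b=-1288/663 c=-1810/663 d=188/221
  seg 3: a=-3 b=-1760/663 c=1574/663 d=-2299/5967
  seg 4: a=0 b=787/663 c=-725/663 d=725/5967
S(11/2) = 763/221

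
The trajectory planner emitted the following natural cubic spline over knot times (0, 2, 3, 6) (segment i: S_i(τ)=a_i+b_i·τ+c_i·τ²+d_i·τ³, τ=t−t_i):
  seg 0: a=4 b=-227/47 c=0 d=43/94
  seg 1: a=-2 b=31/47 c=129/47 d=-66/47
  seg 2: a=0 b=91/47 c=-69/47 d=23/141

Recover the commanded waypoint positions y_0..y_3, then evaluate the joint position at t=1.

y_0 = S_0(0) = a_0 = 4
y_1 = S_1(0) = a_1 = -2
y_2 = S_2(0) = a_2 = 0
y_3 = S_2(3) = -3
t_q=1 is in segment 0 (τ=1); S_0(τ)=-35/94

y_0=4 y_1=-2 y_2=0 y_3=-3
S(1) = -35/94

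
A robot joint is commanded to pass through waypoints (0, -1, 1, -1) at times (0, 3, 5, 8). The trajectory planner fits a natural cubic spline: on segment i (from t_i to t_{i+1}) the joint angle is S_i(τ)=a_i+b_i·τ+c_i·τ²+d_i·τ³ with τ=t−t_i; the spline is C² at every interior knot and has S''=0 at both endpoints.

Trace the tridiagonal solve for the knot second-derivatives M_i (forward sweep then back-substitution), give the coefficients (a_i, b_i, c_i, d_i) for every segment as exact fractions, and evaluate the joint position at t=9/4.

  seg 0: a=0 b=-41/48 c=0 d=25/432
  seg 1: a=-1 b=17/24 c=25/48 d=-3/16
  seg 2: a=1 b=13/24 c=-29/48 d=29/432
S(9/4) = -1293/1024

Δ: Δ0=-1/3, Δ1=1, Δ2=-2/3
row 1: diag=10, rhs=8; c'=1/5, d'=4/5
row 2: denom=10−2·1/5=48/5; d'=(-10−2·4/5)/(48/5)=-29/24
back: M2=-29/24
back: M1=4/5−1/5·-29/24=25/24
M: M0=0, M1=25/24, M2=-29/24, M3=0
seg 0: a=0, c=M0/2=0, d=(M1−M0)/(6·3)=25/432, b=Δ0−h0·(2M0+M1)/6=-41/48
seg 1: a=-1, c=M1/2=25/48, d=(M2−M1)/(6·2)=-3/16, b=Δ1−h1·(2M1+M2)/6=17/24
seg 2: a=1, c=M2/2=-29/48, d=(M3−M2)/(6·3)=29/432, b=Δ2−h2·(2M2+M3)/6=13/24
t_q=9/4 → seg 0, τ=9/4; S=0+-41/48·τ+0·τ²+25/432·τ³=-1293/1024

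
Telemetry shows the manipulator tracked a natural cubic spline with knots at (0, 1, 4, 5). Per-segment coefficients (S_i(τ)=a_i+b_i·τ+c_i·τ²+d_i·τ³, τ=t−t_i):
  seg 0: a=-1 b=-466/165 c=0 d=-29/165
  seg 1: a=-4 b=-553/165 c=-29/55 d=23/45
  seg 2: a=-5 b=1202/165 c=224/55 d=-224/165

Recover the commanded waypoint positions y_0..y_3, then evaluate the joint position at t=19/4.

y_0 = S_0(0) = a_0 = -1
y_1 = S_1(0) = a_1 = -4
y_2 = S_2(0) = a_2 = -5
y_3 = S_2(1) = 5
t_q=19/4 is in segment 2 (τ=3/4); S_2(τ)=24/11

y_0=-1 y_1=-4 y_2=-5 y_3=5
S(19/4) = 24/11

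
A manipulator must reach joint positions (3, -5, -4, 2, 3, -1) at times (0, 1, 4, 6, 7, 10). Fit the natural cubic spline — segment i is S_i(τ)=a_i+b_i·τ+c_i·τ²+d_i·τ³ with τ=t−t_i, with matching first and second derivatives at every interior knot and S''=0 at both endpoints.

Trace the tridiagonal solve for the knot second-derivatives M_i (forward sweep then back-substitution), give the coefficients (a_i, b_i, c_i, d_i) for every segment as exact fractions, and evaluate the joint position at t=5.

Δ: Δ0=-8, Δ1=1/3, Δ2=3, Δ3=1, Δ4=-4/3
row 1: diag=8, rhs=50; c'=3/8, d'=25/4
row 2: denom=10−3·3/8=71/8; d'=(16−3·25/4)/(71/8)=-22/71
row 3: denom=6−2·16/71=394/71; d'=(-12−2·-22/71)/(394/71)=-404/197
row 4: denom=8−1·71/394=3081/394; d'=(-14−1·-404/197)/(3081/394)=-4708/3081
back: M4=-4708/3081
back: M3=-404/197−71/394·-4708/3081=-5470/3081
back: M2=-22/71−16/71·-5470/3081=278/3081
back: M1=25/4−3/8·278/3081=6384/1027
M: M0=0, M1=6384/1027, M2=278/3081, M3=-5470/3081, M4=-4708/3081, M5=0
seg 0: a=3, c=M0/2=0, d=(M1−M0)/(6·1)=1064/1027, b=Δ0−h0·(2M0+M1)/6=-9280/1027
seg 1: a=-5, c=M1/2=3192/1027, d=(M2−M1)/(6·3)=-9437/27729, b=Δ1−h1·(2M1+M2)/6=-6088/1027
seg 2: a=-4, c=M2/2=139/3081, d=(M3−M2)/(6·2)=-479/3081, b=Δ2−h2·(2M2+M3)/6=279/79
seg 3: a=2, c=M3/2=-2735/3081, d=(M4−M3)/(6·1)=127/3081, b=Δ3−h3·(2M3+M4)/6=5689/3081
seg 4: a=3, c=M4/2=-2354/3081, d=(M5−M4)/(6·3)=2354/27729, b=Δ4−h4·(2M4+M5)/6=200/1027
t_q=5 → seg 2, τ=1; S=-4+279/79·τ+139/3081·τ²+-479/3081·τ³=-1783/3081

  seg 0: a=3 b=-9280/1027 c=0 d=1064/1027
  seg 1: a=-5 b=-6088/1027 c=3192/1027 d=-9437/27729
  seg 2: a=-4 b=279/79 c=139/3081 d=-479/3081
  seg 3: a=2 b=5689/3081 c=-2735/3081 d=127/3081
  seg 4: a=3 b=200/1027 c=-2354/3081 d=2354/27729
S(5) = -1783/3081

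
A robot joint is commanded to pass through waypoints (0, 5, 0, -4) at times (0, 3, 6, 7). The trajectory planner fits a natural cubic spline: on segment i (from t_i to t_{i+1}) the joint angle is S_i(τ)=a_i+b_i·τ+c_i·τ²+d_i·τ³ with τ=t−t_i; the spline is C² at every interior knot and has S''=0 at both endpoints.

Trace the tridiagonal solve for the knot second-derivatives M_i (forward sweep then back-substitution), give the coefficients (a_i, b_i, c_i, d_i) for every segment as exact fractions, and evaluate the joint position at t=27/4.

  seg 0: a=0 b=68/29 c=0 d=-59/783
  seg 1: a=5 b=9/29 c=-59/87 d=5/783
  seg 2: a=0 b=-104/29 c=-18/29 d=6/29
S(27/4) = -2739/928

Δ: Δ0=5/3, Δ1=-5/3, Δ2=-4
row 1: diag=12, rhs=-20; c'=1/4, d'=-5/3
row 2: denom=8−3·1/4=29/4; d'=(-14−3·-5/3)/(29/4)=-36/29
back: M2=-36/29
back: M1=-5/3−1/4·-36/29=-118/87
M: M0=0, M1=-118/87, M2=-36/29, M3=0
seg 0: a=0, c=M0/2=0, d=(M1−M0)/(6·3)=-59/783, b=Δ0−h0·(2M0+M1)/6=68/29
seg 1: a=5, c=M1/2=-59/87, d=(M2−M1)/(6·3)=5/783, b=Δ1−h1·(2M1+M2)/6=9/29
seg 2: a=0, c=M2/2=-18/29, d=(M3−M2)/(6·1)=6/29, b=Δ2−h2·(2M2+M3)/6=-104/29
t_q=27/4 → seg 2, τ=3/4; S=0+-104/29·τ+-18/29·τ²+6/29·τ³=-2739/928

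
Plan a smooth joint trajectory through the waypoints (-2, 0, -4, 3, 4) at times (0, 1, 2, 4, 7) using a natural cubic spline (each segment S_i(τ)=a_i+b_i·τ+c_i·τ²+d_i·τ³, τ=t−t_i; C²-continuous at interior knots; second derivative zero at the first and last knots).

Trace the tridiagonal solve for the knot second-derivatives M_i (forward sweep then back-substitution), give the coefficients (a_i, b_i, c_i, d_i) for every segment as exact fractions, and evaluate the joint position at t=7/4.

Δ: Δ0=2, Δ1=-4, Δ2=7/2, Δ3=1/3
row 1: diag=4, rhs=-36; c'=1/4, d'=-9
row 2: denom=6−1·1/4=23/4; d'=(45−1·-9)/(23/4)=216/23
row 3: denom=10−2·8/23=214/23; d'=(-19−2·216/23)/(214/23)=-869/214
back: M3=-869/214
back: M2=216/23−8/23·-869/214=1156/107
back: M1=-9−1/4·1156/107=-1252/107
M: M0=0, M1=-1252/107, M2=1156/107, M3=-869/214, M4=0
seg 0: a=-2, c=M0/2=0, d=(M1−M0)/(6·1)=-626/321, b=Δ0−h0·(2M0+M1)/6=1268/321
seg 1: a=0, c=M1/2=-626/107, d=(M2−M1)/(6·1)=1204/321, b=Δ1−h1·(2M1+M2)/6=-610/321
seg 2: a=-4, c=M2/2=578/107, d=(M3−M2)/(6·2)=-3181/2568, b=Δ2−h2·(2M2+M3)/6=-754/321
seg 3: a=3, c=M3/2=-869/428, d=(M4−M3)/(6·3)=869/3852, b=Δ3−h3·(2M3+M4)/6=2821/642
t_q=7/4 → seg 1, τ=3/4; S=0+-610/321·τ+-626/107·τ²+1204/321·τ³=-5365/1712

  seg 0: a=-2 b=1268/321 c=0 d=-626/321
  seg 1: a=0 b=-610/321 c=-626/107 d=1204/321
  seg 2: a=-4 b=-754/321 c=578/107 d=-3181/2568
  seg 3: a=3 b=2821/642 c=-869/428 d=869/3852
S(7/4) = -5365/1712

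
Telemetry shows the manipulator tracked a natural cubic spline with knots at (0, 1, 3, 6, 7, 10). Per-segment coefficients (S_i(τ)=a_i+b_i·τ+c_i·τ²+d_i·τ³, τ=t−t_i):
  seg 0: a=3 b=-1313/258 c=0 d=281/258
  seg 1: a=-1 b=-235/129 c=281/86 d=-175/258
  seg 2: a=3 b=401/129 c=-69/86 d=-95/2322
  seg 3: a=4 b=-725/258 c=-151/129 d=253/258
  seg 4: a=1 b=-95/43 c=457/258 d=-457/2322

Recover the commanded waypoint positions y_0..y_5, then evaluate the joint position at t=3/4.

y_0 = S_0(0) = a_0 = 3
y_1 = S_1(0) = a_1 = -1
y_2 = S_2(0) = a_2 = 3
y_3 = S_3(0) = a_3 = 4
y_4 = S_4(0) = a_4 = 1
y_5 = S_4(3) = 5
t_q=3/4 is in segment 0 (τ=3/4); S_0(τ)=-1967/5504

y_0=3 y_1=-1 y_2=3 y_3=4 y_4=1 y_5=5
S(3/4) = -1967/5504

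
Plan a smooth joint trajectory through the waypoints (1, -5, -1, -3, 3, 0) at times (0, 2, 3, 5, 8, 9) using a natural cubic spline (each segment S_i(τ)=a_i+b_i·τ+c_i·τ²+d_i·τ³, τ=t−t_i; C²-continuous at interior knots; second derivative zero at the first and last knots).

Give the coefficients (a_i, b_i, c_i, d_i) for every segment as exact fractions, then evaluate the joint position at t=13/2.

Δ: Δ0=-3, Δ1=4, Δ2=-1, Δ3=2, Δ4=-3
row 1: diag=6, rhs=42; c'=1/6, d'=7
row 2: denom=6−1·1/6=35/6; d'=(-30−1·7)/(35/6)=-222/35
row 3: denom=10−2·12/35=326/35; d'=(18−2·-222/35)/(326/35)=537/163
row 4: denom=8−3·105/326=2293/326; d'=(-30−3·537/163)/(2293/326)=-13002/2293
back: M4=-13002/2293
back: M3=537/163−105/326·-13002/2293=11742/2293
back: M2=-222/35−12/35·11742/2293=-18570/2293
back: M1=7−1/6·-18570/2293=19146/2293
M: M0=0, M1=19146/2293, M2=-18570/2293, M3=11742/2293, M4=-13002/2293, M5=0
seg 0: a=1, c=M0/2=0, d=(M1−M0)/(6·2)=3191/4586, b=Δ0−h0·(2M0+M1)/6=-13261/2293
seg 1: a=-5, c=M1/2=9573/2293, d=(M2−M1)/(6·1)=-6286/2293, b=Δ1−h1·(2M1+M2)/6=5885/2293
seg 2: a=-1, c=M2/2=-9285/2293, d=(M3−M2)/(6·2)=2526/2293, b=Δ2−h2·(2M2+M3)/6=6173/2293
seg 3: a=-3, c=M3/2=5871/2293, d=(M4−M3)/(6·3)=-4124/6879, b=Δ3−h3·(2M3+M4)/6=-655/2293
seg 4: a=3, c=M4/2=-6501/2293, d=(M5−M4)/(6·1)=2167/2293, b=Δ4−h4·(2M4+M5)/6=-2545/2293
t_q=13/2 → seg 3, τ=3/2; S=-3+-655/2293·τ+5871/2293·τ²+-4124/6879·τ³=2835/9172

  seg 0: a=1 b=-13261/2293 c=0 d=3191/4586
  seg 1: a=-5 b=5885/2293 c=9573/2293 d=-6286/2293
  seg 2: a=-1 b=6173/2293 c=-9285/2293 d=2526/2293
  seg 3: a=-3 b=-655/2293 c=5871/2293 d=-4124/6879
  seg 4: a=3 b=-2545/2293 c=-6501/2293 d=2167/2293
S(13/2) = 2835/9172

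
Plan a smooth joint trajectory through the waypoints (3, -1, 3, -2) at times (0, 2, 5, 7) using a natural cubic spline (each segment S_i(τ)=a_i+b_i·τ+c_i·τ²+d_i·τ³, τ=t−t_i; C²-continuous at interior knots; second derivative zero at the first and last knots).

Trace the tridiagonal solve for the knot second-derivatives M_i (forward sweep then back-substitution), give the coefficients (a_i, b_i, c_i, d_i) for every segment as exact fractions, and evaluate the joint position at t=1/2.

  seg 0: a=3 b=-815/273 c=0 d=269/1092
  seg 1: a=-1 b=-8/273 c=269/182 d=-43/126
  seg 2: a=3 b=-205/546 c=-145/91 d=145/546
S(1/2) = 4479/2912

Δ: Δ0=-2, Δ1=4/3, Δ2=-5/2
row 1: diag=10, rhs=20; c'=3/10, d'=2
row 2: denom=10−3·3/10=91/10; d'=(-23−3·2)/(91/10)=-290/91
back: M2=-290/91
back: M1=2−3/10·-290/91=269/91
M: M0=0, M1=269/91, M2=-290/91, M3=0
seg 0: a=3, c=M0/2=0, d=(M1−M0)/(6·2)=269/1092, b=Δ0−h0·(2M0+M1)/6=-815/273
seg 1: a=-1, c=M1/2=269/182, d=(M2−M1)/(6·3)=-43/126, b=Δ1−h1·(2M1+M2)/6=-8/273
seg 2: a=3, c=M2/2=-145/91, d=(M3−M2)/(6·2)=145/546, b=Δ2−h2·(2M2+M3)/6=-205/546
t_q=1/2 → seg 0, τ=1/2; S=3+-815/273·τ+0·τ²+269/1092·τ³=4479/2912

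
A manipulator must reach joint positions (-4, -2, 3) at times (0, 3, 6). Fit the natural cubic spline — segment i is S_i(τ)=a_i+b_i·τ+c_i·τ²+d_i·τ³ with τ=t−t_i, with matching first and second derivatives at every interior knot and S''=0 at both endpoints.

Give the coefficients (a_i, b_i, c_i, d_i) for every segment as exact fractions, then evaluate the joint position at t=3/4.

  seg 0: a=-4 b=5/12 c=0 d=1/36
  seg 1: a=-2 b=7/6 c=1/4 d=-1/36
S(3/4) = -941/256

Δ: Δ0=2/3, Δ1=5/3
row 1: diag=12, rhs=6; c'=1/4, d'=1/2
back: M1=1/2
M: M0=0, M1=1/2, M2=0
seg 0: a=-4, c=M0/2=0, d=(M1−M0)/(6·3)=1/36, b=Δ0−h0·(2M0+M1)/6=5/12
seg 1: a=-2, c=M1/2=1/4, d=(M2−M1)/(6·3)=-1/36, b=Δ1−h1·(2M1+M2)/6=7/6
t_q=3/4 → seg 0, τ=3/4; S=-4+5/12·τ+0·τ²+1/36·τ³=-941/256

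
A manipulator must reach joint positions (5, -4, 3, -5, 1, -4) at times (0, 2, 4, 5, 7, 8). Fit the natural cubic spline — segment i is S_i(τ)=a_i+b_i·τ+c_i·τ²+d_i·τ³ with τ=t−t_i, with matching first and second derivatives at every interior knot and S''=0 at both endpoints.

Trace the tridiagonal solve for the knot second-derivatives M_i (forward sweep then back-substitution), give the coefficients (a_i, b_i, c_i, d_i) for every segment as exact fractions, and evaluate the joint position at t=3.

  seg 0: a=5 b=-681/85 c=0 d=597/680
  seg 1: a=-4 b=429/170 c=1791/340 d=-325/136
  seg 2: a=3 b=-432/85 c=-771/85 d=523/85
  seg 3: a=-5 b=-81/17 c=798/85 d=-234/85
  seg 4: a=1 b=-21/85 c=-606/85 d=202/85
S(3) = 953/680

Δ: Δ0=-9/2, Δ1=7/2, Δ2=-8, Δ3=3, Δ4=-5
row 1: diag=8, rhs=48; c'=1/4, d'=6
row 2: denom=6−2·1/4=11/2; d'=(-69−2·6)/(11/2)=-162/11
row 3: denom=6−1·2/11=64/11; d'=(66−1·-162/11)/(64/11)=111/8
row 4: denom=6−2·11/32=85/16; d'=(-48−2·111/8)/(85/16)=-1212/85
back: M4=-1212/85
back: M3=111/8−11/32·-1212/85=1596/85
back: M2=-162/11−2/11·1596/85=-1542/85
back: M1=6−1/4·-1542/85=1791/170
M: M0=0, M1=1791/170, M2=-1542/85, M3=1596/85, M4=-1212/85, M5=0
seg 0: a=5, c=M0/2=0, d=(M1−M0)/(6·2)=597/680, b=Δ0−h0·(2M0+M1)/6=-681/85
seg 1: a=-4, c=M1/2=1791/340, d=(M2−M1)/(6·2)=-325/136, b=Δ1−h1·(2M1+M2)/6=429/170
seg 2: a=3, c=M2/2=-771/85, d=(M3−M2)/(6·1)=523/85, b=Δ2−h2·(2M2+M3)/6=-432/85
seg 3: a=-5, c=M3/2=798/85, d=(M4−M3)/(6·2)=-234/85, b=Δ3−h3·(2M3+M4)/6=-81/17
seg 4: a=1, c=M4/2=-606/85, d=(M5−M4)/(6·1)=202/85, b=Δ4−h4·(2M4+M5)/6=-21/85
t_q=3 → seg 1, τ=1; S=-4+429/170·τ+1791/340·τ²+-325/136·τ³=953/680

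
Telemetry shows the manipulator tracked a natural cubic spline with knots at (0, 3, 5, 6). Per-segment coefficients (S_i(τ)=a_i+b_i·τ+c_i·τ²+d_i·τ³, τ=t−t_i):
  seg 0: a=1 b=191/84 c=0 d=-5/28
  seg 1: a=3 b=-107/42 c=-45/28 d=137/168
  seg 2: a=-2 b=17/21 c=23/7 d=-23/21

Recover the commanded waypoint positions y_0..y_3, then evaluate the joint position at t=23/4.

y_0 = S_0(0) = a_0 = 1
y_1 = S_1(0) = a_1 = 3
y_2 = S_2(0) = a_2 = -2
y_3 = S_2(1) = 1
t_q=23/4 is in segment 2 (τ=3/4); S_2(τ)=-3/448

y_0=1 y_1=3 y_2=-2 y_3=1
S(23/4) = -3/448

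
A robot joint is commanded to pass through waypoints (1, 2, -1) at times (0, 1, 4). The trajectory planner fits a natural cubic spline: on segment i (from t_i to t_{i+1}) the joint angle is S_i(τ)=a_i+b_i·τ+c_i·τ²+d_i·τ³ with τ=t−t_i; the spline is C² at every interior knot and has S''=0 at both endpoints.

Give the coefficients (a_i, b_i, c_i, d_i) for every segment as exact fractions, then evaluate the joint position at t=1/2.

Δ: Δ0=1, Δ1=-1
row 1: diag=8, rhs=-12; c'=3/8, d'=-3/2
back: M1=-3/2
M: M0=0, M1=-3/2, M2=0
seg 0: a=1, c=M0/2=0, d=(M1−M0)/(6·1)=-1/4, b=Δ0−h0·(2M0+M1)/6=5/4
seg 1: a=2, c=M1/2=-3/4, d=(M2−M1)/(6·3)=1/12, b=Δ1−h1·(2M1+M2)/6=1/2
t_q=1/2 → seg 0, τ=1/2; S=1+5/4·τ+0·τ²+-1/4·τ³=51/32

  seg 0: a=1 b=5/4 c=0 d=-1/4
  seg 1: a=2 b=1/2 c=-3/4 d=1/12
S(1/2) = 51/32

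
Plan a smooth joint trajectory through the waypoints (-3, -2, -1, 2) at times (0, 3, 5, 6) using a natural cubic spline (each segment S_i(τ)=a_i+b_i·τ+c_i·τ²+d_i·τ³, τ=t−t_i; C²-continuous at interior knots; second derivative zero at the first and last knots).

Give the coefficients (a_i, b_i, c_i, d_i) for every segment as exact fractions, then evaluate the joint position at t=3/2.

  seg 0: a=-3 b=23/42 c=0 d=-1/42
  seg 1: a=-2 b=-2/21 c=-3/14 d=43/168
  seg 2: a=-1 b=89/42 c=37/28 d=-37/84
S(3/2) = -253/112

Δ: Δ0=1/3, Δ1=1/2, Δ2=3
row 1: diag=10, rhs=1; c'=1/5, d'=1/10
row 2: denom=6−2·1/5=28/5; d'=(15−2·1/10)/(28/5)=37/14
back: M2=37/14
back: M1=1/10−1/5·37/14=-3/7
M: M0=0, M1=-3/7, M2=37/14, M3=0
seg 0: a=-3, c=M0/2=0, d=(M1−M0)/(6·3)=-1/42, b=Δ0−h0·(2M0+M1)/6=23/42
seg 1: a=-2, c=M1/2=-3/14, d=(M2−M1)/(6·2)=43/168, b=Δ1−h1·(2M1+M2)/6=-2/21
seg 2: a=-1, c=M2/2=37/28, d=(M3−M2)/(6·1)=-37/84, b=Δ2−h2·(2M2+M3)/6=89/42
t_q=3/2 → seg 0, τ=3/2; S=-3+23/42·τ+0·τ²+-1/42·τ³=-253/112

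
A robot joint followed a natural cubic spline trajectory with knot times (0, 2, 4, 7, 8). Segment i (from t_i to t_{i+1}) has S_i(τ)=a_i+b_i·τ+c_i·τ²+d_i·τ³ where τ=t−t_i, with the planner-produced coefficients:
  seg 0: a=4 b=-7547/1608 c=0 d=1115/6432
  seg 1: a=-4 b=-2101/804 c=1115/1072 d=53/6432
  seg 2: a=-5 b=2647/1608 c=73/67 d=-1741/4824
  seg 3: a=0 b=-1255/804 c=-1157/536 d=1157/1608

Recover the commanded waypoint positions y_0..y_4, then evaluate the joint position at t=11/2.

y_0 = S_0(0) = a_0 = 4
y_1 = S_1(0) = a_1 = -4
y_2 = S_2(0) = a_2 = -5
y_3 = S_3(0) = a_3 = 0
y_4 = S_3(1) = -3
t_q=11/2 is in segment 2 (τ=3/2); S_2(τ)=-5563/4288

y_0=4 y_1=-4 y_2=-5 y_3=0 y_4=-3
S(11/2) = -5563/4288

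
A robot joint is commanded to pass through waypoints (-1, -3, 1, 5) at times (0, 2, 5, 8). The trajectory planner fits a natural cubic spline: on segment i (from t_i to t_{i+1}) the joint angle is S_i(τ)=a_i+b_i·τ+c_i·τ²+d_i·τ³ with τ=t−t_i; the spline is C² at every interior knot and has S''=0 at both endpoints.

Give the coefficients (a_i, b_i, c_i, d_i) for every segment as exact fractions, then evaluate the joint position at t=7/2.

  seg 0: a=-1 b=-167/111 c=0 d=14/111
  seg 1: a=-3 b=1/111 c=28/37 d=-35/333
  seg 2: a=1 b=190/111 c=-7/37 d=7/333
S(7/2) = -485/296

Δ: Δ0=-1, Δ1=4/3, Δ2=4/3
row 1: diag=10, rhs=14; c'=3/10, d'=7/5
row 2: denom=12−3·3/10=111/10; d'=(0−3·7/5)/(111/10)=-14/37
back: M2=-14/37
back: M1=7/5−3/10·-14/37=56/37
M: M0=0, M1=56/37, M2=-14/37, M3=0
seg 0: a=-1, c=M0/2=0, d=(M1−M0)/(6·2)=14/111, b=Δ0−h0·(2M0+M1)/6=-167/111
seg 1: a=-3, c=M1/2=28/37, d=(M2−M1)/(6·3)=-35/333, b=Δ1−h1·(2M1+M2)/6=1/111
seg 2: a=1, c=M2/2=-7/37, d=(M3−M2)/(6·3)=7/333, b=Δ2−h2·(2M2+M3)/6=190/111
t_q=7/2 → seg 1, τ=3/2; S=-3+1/111·τ+28/37·τ²+-35/333·τ³=-485/296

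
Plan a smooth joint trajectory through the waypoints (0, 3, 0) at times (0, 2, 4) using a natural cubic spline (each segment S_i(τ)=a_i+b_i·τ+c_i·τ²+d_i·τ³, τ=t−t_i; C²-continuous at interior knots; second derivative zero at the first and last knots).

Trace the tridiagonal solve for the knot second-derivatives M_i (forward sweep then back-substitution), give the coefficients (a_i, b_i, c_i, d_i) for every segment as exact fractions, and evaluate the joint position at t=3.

Δ: Δ0=3/2, Δ1=-3/2
row 1: diag=8, rhs=-18; c'=1/4, d'=-9/4
back: M1=-9/4
M: M0=0, M1=-9/4, M2=0
seg 0: a=0, c=M0/2=0, d=(M1−M0)/(6·2)=-3/16, b=Δ0−h0·(2M0+M1)/6=9/4
seg 1: a=3, c=M1/2=-9/8, d=(M2−M1)/(6·2)=3/16, b=Δ1−h1·(2M1+M2)/6=0
t_q=3 → seg 1, τ=1; S=3+0·τ+-9/8·τ²+3/16·τ³=33/16

  seg 0: a=0 b=9/4 c=0 d=-3/16
  seg 1: a=3 b=0 c=-9/8 d=3/16
S(3) = 33/16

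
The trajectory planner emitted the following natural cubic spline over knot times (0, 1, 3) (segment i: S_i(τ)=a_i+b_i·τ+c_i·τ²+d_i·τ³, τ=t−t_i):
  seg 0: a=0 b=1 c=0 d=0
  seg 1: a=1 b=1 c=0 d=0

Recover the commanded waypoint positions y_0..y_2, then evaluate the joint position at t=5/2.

y_0=0 y_1=1 y_2=3
S(5/2) = 5/2

y_0 = S_0(0) = a_0 = 0
y_1 = S_1(0) = a_1 = 1
y_2 = S_1(2) = 3
t_q=5/2 is in segment 1 (τ=3/2); S_1(τ)=5/2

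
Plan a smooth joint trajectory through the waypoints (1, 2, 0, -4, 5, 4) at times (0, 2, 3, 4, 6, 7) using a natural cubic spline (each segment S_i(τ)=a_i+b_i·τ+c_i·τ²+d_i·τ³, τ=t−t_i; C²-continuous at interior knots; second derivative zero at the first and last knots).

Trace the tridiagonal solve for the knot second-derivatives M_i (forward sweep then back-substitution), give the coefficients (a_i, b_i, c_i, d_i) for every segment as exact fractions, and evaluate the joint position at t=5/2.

  seg 0: a=1 b=177/175 c=0 d=-179/1400
  seg 1: a=2 b=-183/350 c=-537/700 d=-71/100
  seg 2: a=0 b=-2931/700 c=-507/175 d=2159/700
  seg 3: a=-4 b=-51/70 c=4449/700 d=-2619/1400
  seg 4: a=5 b=393/175 c=-852/175 d=284/175
S(5/2) = 1633/1120

Δ: Δ0=1/2, Δ1=-2, Δ2=-4, Δ3=9/2, Δ4=-1
row 1: diag=6, rhs=-15; c'=1/6, d'=-5/2
row 2: denom=4−1·1/6=23/6; d'=(-12−1·-5/2)/(23/6)=-57/23
row 3: denom=6−1·6/23=132/23; d'=(51−1·-57/23)/(132/23)=205/22
row 4: denom=6−2·23/66=175/33; d'=(-33−2·205/22)/(175/33)=-1704/175
back: M4=-1704/175
back: M3=205/22−23/66·-1704/175=4449/350
back: M2=-57/23−6/23·4449/350=-1014/175
back: M1=-5/2−1/6·-1014/175=-537/350
M: M0=0, M1=-537/350, M2=-1014/175, M3=4449/350, M4=-1704/175, M5=0
seg 0: a=1, c=M0/2=0, d=(M1−M0)/(6·2)=-179/1400, b=Δ0−h0·(2M0+M1)/6=177/175
seg 1: a=2, c=M1/2=-537/700, d=(M2−M1)/(6·1)=-71/100, b=Δ1−h1·(2M1+M2)/6=-183/350
seg 2: a=0, c=M2/2=-507/175, d=(M3−M2)/(6·1)=2159/700, b=Δ2−h2·(2M2+M3)/6=-2931/700
seg 3: a=-4, c=M3/2=4449/700, d=(M4−M3)/(6·2)=-2619/1400, b=Δ3−h3·(2M3+M4)/6=-51/70
seg 4: a=5, c=M4/2=-852/175, d=(M5−M4)/(6·1)=284/175, b=Δ4−h4·(2M4+M5)/6=393/175
t_q=5/2 → seg 1, τ=1/2; S=2+-183/350·τ+-537/700·τ²+-71/100·τ³=1633/1120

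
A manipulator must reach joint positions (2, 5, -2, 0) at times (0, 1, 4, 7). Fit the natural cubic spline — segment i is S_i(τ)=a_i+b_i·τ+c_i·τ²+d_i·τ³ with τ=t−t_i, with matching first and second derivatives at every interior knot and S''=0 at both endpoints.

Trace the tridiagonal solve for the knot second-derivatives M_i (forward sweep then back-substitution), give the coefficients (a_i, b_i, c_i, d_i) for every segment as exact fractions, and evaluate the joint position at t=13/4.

Δ: Δ0=3, Δ1=-7/3, Δ2=2/3
row 1: diag=8, rhs=-32; c'=3/8, d'=-4
row 2: denom=12−3·3/8=87/8; d'=(18−3·-4)/(87/8)=80/29
back: M2=80/29
back: M1=-4−3/8·80/29=-146/29
M: M0=0, M1=-146/29, M2=80/29, M3=0
seg 0: a=2, c=M0/2=0, d=(M1−M0)/(6·1)=-73/87, b=Δ0−h0·(2M0+M1)/6=334/87
seg 1: a=5, c=M1/2=-73/29, d=(M2−M1)/(6·3)=113/261, b=Δ1−h1·(2M1+M2)/6=115/87
seg 2: a=-2, c=M2/2=40/29, d=(M3−M2)/(6·3)=-40/261, b=Δ2−h2·(2M2+M3)/6=-182/87
t_q=13/4 → seg 1, τ=9/4; S=5+115/87·τ+-73/29·τ²+113/261·τ³=301/1856

  seg 0: a=2 b=334/87 c=0 d=-73/87
  seg 1: a=5 b=115/87 c=-73/29 d=113/261
  seg 2: a=-2 b=-182/87 c=40/29 d=-40/261
S(13/4) = 301/1856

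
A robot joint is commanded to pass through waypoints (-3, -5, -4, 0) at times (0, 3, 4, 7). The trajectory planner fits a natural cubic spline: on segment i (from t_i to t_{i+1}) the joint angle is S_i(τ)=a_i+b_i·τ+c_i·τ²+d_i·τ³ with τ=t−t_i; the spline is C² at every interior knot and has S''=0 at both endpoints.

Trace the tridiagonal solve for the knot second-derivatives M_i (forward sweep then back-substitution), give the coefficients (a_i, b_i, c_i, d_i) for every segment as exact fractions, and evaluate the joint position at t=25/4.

Δ: Δ0=-2/3, Δ1=1, Δ2=4/3
row 1: diag=8, rhs=10; c'=1/8, d'=5/4
row 2: denom=8−1·1/8=63/8; d'=(2−1·5/4)/(63/8)=2/21
back: M2=2/21
back: M1=5/4−1/8·2/21=26/21
M: M0=0, M1=26/21, M2=2/21, M3=0
seg 0: a=-3, c=M0/2=0, d=(M1−M0)/(6·3)=13/189, b=Δ0−h0·(2M0+M1)/6=-9/7
seg 1: a=-5, c=M1/2=13/21, d=(M2−M1)/(6·1)=-4/21, b=Δ1−h1·(2M1+M2)/6=4/7
seg 2: a=-4, c=M2/2=1/21, d=(M3−M2)/(6·3)=-1/189, b=Δ2−h2·(2M2+M3)/6=26/21
t_q=25/4 → seg 2, τ=9/4; S=-4+26/21·τ+1/21·τ²+-1/189·τ³=-463/448

  seg 0: a=-3 b=-9/7 c=0 d=13/189
  seg 1: a=-5 b=4/7 c=13/21 d=-4/21
  seg 2: a=-4 b=26/21 c=1/21 d=-1/189
S(25/4) = -463/448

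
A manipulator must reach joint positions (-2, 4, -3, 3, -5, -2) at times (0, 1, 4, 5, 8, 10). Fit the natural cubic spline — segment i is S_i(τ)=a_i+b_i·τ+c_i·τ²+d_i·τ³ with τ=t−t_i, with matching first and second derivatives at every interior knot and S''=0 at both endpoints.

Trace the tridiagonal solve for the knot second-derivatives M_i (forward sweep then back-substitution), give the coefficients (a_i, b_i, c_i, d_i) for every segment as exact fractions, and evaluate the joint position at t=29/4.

  seg 0: a=-2 b=11869/1530 c=0 d=-2689/1530
  seg 1: a=4 b=1901/765 c=-2689/510 d=16829/13770
  seg 2: a=-3 b=5887/1530 c=4381/765 d=-1823/510
  seg 3: a=3 b=206/45 c=-1529/306 d=11851/13770
  seg 4: a=-5 b=-3313/1530 c=701/255 d=-701/1530
S(29/4) = -23857/10880

Δ: Δ0=6, Δ1=-7/3, Δ2=6, Δ3=-8/3, Δ4=3/2
row 1: diag=8, rhs=-50; c'=3/8, d'=-25/4
row 2: denom=8−3·3/8=55/8; d'=(50−3·-25/4)/(55/8)=10
row 3: denom=8−1·8/55=432/55; d'=(-52−1·10)/(432/55)=-1705/216
row 4: denom=10−3·55/144=425/48; d'=(25−3·-1705/216)/(425/48)=1402/255
back: M4=1402/255
back: M3=-1705/216−55/144·1402/255=-1529/153
back: M2=10−8/55·-1529/153=8762/765
back: M1=-25/4−3/8·8762/765=-2689/255
M: M0=0, M1=-2689/255, M2=8762/765, M3=-1529/153, M4=1402/255, M5=0
seg 0: a=-2, c=M0/2=0, d=(M1−M0)/(6·1)=-2689/1530, b=Δ0−h0·(2M0+M1)/6=11869/1530
seg 1: a=4, c=M1/2=-2689/510, d=(M2−M1)/(6·3)=16829/13770, b=Δ1−h1·(2M1+M2)/6=1901/765
seg 2: a=-3, c=M2/2=4381/765, d=(M3−M2)/(6·1)=-1823/510, b=Δ2−h2·(2M2+M3)/6=5887/1530
seg 3: a=3, c=M3/2=-1529/306, d=(M4−M3)/(6·3)=11851/13770, b=Δ3−h3·(2M3+M4)/6=206/45
seg 4: a=-5, c=M4/2=701/255, d=(M5−M4)/(6·2)=-701/1530, b=Δ4−h4·(2M4+M5)/6=-3313/1530
t_q=29/4 → seg 3, τ=9/4; S=3+206/45·τ+-1529/306·τ²+11851/13770·τ³=-23857/10880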